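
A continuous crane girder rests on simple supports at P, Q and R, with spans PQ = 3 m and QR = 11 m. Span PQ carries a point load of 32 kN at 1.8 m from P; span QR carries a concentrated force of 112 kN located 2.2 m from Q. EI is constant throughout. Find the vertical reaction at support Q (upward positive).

R_Q = 169.6 kN

Insert a hinge at Q; M_Q is the redundant, and each span becomes simply supported.
Rotations at Q on the released spans (each span's end-slope, ×1/EI):
  span PQ: point load 32 at a = 1.8: Pab(L + a)/(6LEI) = 18.43/EI
  span QR: point load 112 at a = 2.2: Pab(L + b)/(6LEI) = 650.5/EI
  relative rotation θ_0 = (18.43 + 650.5)/EI = 668.9/EI
A unit hogging moment at Q produces rotation L₁/(3EI) + L₂/(3EI) = 4.667/EI.
Slope continuity at Q: θ_0 = M_Q·4.667/EI, so M_Q = 668.9/4.667 = 143.3 kN·m (hogging).
Span PQ, ΣM about P with M_Q applied at Q: R_Q^{PQ}·3 = 57.6 + 143.3, so R_Q^{PQ} = 66.98 kN and R_P = 32 − 66.98 = -34.98 kN.
Span QR, ΣM about R: R_Q^{QR}·11 = 985.6 + 143.3, so R_Q^{QR} = 102.6 kN and R_R = 112 − 102.6 = 9.369 kN.
R_Q = 66.98 + 102.6 = 169.6 kN.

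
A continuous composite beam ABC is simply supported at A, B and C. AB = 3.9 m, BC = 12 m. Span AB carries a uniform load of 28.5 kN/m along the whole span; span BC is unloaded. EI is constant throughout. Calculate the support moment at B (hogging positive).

M_B = 13.29 kN·m

Insert a hinge at B; M_B is the redundant, and each span becomes simply supported.
End slopes at the hinge B, treating each span as simply supported:
  span AB: UDL 28.5: wL³/(24EI) = 70.44/EI
  relative rotation θ_0 = (70.44 + 0)/EI = 70.44/EI
A unit hogging moment at B produces rotation L₁/(3EI) + L₂/(3EI) = 5.3/EI.
Compatibility: M_B·(L₁+L₂)/(3EI) = θ_0, giving M_B = 13.29 kN·m (hogging).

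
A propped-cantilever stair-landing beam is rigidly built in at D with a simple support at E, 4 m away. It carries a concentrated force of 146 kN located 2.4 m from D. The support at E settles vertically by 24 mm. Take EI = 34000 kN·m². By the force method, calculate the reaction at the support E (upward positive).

R_E = 24.82 kN

Choose R_E as the redundant. The primary structure is the cantilever fixed at D.
Downward deflection at the released point E due to the loads:
  point load 146 at a = 2.4: Pa²(3L − a)/(6EI) = 1346/EI
Tip deflection under a unit load at E: L³/(3EI) = 21.33/EI.
With EI = 34000 kN·m²: δ_0 = 0.039575 m and δ_{EE} = 0.000627 m/kN.
Compatibility — the beam at E must follow the support down by 0.024 m: δ_0 − R_E·δ_{EE} = 0.024, so R_E = (0.039575 − 0.024)/0.000627 = 24.82 kN.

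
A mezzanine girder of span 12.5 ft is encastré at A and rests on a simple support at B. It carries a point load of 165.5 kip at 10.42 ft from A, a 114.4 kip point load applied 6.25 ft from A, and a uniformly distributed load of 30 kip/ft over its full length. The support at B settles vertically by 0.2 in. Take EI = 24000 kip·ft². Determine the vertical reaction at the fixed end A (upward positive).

R_A = 354.6 kip

Choose R_B as the redundant. The primary structure is the cantilever fixed at A.
Primary-structure tip deflection at B by superposition:
  point load 165.5 at a = 10.42: Pa²(3L − a)/(6EI) = 81102/EI
  point load 114.4 at a = 6.25: Pa²(3L − a)/(6EI) = 23275/EI
  UDL 30: wL⁴/(8EI) = 91553/EI
  δ_0 = 195929/EI
Flexibility coefficient — unit upward force at B: δ_{BB} = L³/(3EI) = 651/EI.
With EI = 24000 kip·ft²: δ_0 = 8.1637 ft and δ_{BB} = 0.027127 ft/kip.
Compatibility — the beam at B must follow the support down by 0.01667 ft: δ_0 − R_B·δ_{BB} = 0.01667, so R_B = (8.1637 − 0.01667)/0.027127 = 300.3 kip.
Vertical equilibrium: R_A = ΣP − R_B = 654.9 − 300.3 = 354.6 kip.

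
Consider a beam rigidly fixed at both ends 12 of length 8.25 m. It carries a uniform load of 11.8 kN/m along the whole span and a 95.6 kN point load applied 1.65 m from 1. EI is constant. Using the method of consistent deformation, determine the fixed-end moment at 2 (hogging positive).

M_2 = 92.17 kN·m

Release both end moments; the primary structure is a simply-supported span 12 with redundants M_1 and M_2.
End rotations of the released simple span under the applied load (×1/EI):
  at 1: UDL 11.8: wL³/(24EI) = 276.1/EI
  at 2: UDL 11.8: wL³/(24EI) = 276.1/EI
  at 1: point load 95.6 at a = 1.65: Pab(L + b)/(6LEI) = 312.3/EI
  at 2: point load 95.6 at a = 1.65: Pab(L + a)/(6LEI) = 208.2/EI
  θ_10 = 588.4/EI,  θ_20 = 484.3/EI
Flexibility coefficients: a unit moment at one end gives L/(3EI) there and L/(6EI) at the far end, so f₁₁ = f₂₂ = 2.75/EI and f₁₂ = f₂₁ = 1.375/EI.
Compatibility — zero rotation at each built-in end:
  2.75 M_1 + 1.375 M_2 = 588.4
  1.375 M_1 + 2.75 M_2 = 484.3
Solving the pair gives M_1 = 167.9 kN·m and M_2 = 92.17 kN·m (hogging).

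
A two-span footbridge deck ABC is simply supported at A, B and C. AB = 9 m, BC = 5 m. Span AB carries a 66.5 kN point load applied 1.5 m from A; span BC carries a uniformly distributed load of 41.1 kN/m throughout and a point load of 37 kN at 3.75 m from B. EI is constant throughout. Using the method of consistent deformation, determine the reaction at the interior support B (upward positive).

R_B = 149.5 kN

Insert a hinge at B; M_B is the redundant, and each span becomes simply supported.
Rotations at B on the released spans (each span's end-slope, ×1/EI):
  span AB: point load 66.5 at a = 1.5: Pab(L + a)/(6LEI) = 145.5/EI
  span BC: UDL 41.1: wL³/(24EI) = 214.1/EI
  span BC: point load 37 at a = 3.75: Pab(L + b)/(6LEI) = 36.13/EI
  relative rotation θ_0 = (145.5 + 250.2)/EI = 395.7/EI
A unit hogging moment at B produces rotation L₁/(3EI) + L₂/(3EI) = 4.667/EI.
Compatibility: M_B·(L₁+L₂)/(3EI) = θ_0, giving M_B = 84.79 kN·m (hogging).
Span AB, ΣM about A with M_B applied at B: R_B^{AB}·9 = 99.75 + 84.79, so R_B^{AB} = 20.5 kN and R_A = 66.5 − 20.5 = 46 kN.
Span BC, ΣM about C: R_B^{BC}·5 = 560 + 84.79, so R_B^{BC} = 129 kN and R_C = 242.5 − 129 = 113.5 kN.
R_B = 20.5 + 129 = 149.5 kN.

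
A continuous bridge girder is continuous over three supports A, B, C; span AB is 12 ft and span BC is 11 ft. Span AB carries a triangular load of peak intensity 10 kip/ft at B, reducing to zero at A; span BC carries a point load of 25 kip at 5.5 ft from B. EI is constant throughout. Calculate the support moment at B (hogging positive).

M_B = 74.75 kip·ft

Insert a hinge at B; M_B is the redundant, and each span becomes simply supported.
Discontinuity in slope at B on the released structure — sum the simple-span end rotations:
  span AB: triangular load, peak 10: w₀L³/(45EI) = 384/EI
  span BC: point load 25 at a = 5.5: Pab(L + b)/(6LEI) = 189.1/EI
  relative rotation θ_0 = (384 + 189.1)/EI = 573.1/EI
A unit hogging moment at B produces rotation L₁/(3EI) + L₂/(3EI) = 7.667/EI.
Compatibility: M_B·(L₁+L₂)/(3EI) = θ_0, giving M_B = 74.75 kip·ft (hogging).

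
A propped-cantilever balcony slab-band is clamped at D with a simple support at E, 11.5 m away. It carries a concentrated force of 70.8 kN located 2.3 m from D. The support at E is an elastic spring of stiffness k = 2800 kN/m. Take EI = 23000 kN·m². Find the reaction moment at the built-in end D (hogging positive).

Take the reaction at E as the redundant and release it; the primary structure is a cantilever fixed at D.
Free-end deflection of the primary structure under the applied loading (downward +):
  point load 70.8 at a = 2.3: Pa²(3L − a)/(6EI) = 2010/EI
Flexibility coefficient — unit upward force at E: δ_{EE} = L³/(3EI) = 507/EI.
With EI = 23000 kN·m²: δ_0 = 0.087391 m and δ_{EE} = 0.022042 m/kN.
Compatibility — the spring shortens by R_E/k under the reaction it provides: δ_0 − R_E·δ_{EE} = R_E/k. With 1/k = 0.000357 m/kN, R_E = δ_0 / (δ_{EE} + 1/k) = 0.087391 / (0.022042 + 0.000357) = 3.902 kN.
Moment equilibrium about D: M_D = Σ(load moments about D) − R_E·L = 162.8 − 3.902×11.5 = 118 kN·m.

M_D = 118 kN·m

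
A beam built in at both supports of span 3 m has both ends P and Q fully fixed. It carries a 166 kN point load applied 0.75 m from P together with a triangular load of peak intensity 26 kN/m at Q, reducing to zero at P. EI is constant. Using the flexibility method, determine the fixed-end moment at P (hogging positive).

M_P = 77.83 kN·m

Release both end moments; the primary structure is a simply-supported span PQ with redundants M_P and M_Q.
End rotations of the released simple span under the applied load (×1/EI):
  at P: point load 166 at a = 0.75: Pab(L + b)/(6LEI) = 81.7/EI
  at Q: point load 166 at a = 0.75: Pab(L + a)/(6LEI) = 58.36/EI
  at P: triangular load, peak 26: 7w₀L³/(360EI) = 13.65/EI
  at Q: triangular load, peak 26: w₀L³/(45EI) = 15.6/EI
  θ_P0 = 95.35/EI,  θ_Q0 = 73.96/EI
Flexibility coefficients: a unit moment at one end gives L/(3EI) there and L/(6EI) at the far end, so f₁₁ = f₂₂ = 1/EI and f₁₂ = f₂₁ = 0.5/EI.
Compatibility — zero rotation at each built-in end:
  1 M_P + 0.5 M_Q = 95.35
  0.5 M_P + 1 M_Q = 73.96
Solving the pair gives M_P = 77.83 kN·m and M_Q = 35.04 kN·m (hogging).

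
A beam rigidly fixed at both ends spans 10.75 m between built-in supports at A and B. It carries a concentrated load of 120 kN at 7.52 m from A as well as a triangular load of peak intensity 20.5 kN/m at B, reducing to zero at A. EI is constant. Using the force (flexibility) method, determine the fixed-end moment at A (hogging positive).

Release both end moments; the primary structure is a simply-supported span AB with redundants M_A and M_B.
End rotations of the released simple span under the applied load (×1/EI):
  at A: point load 120 at a = 7.52: Pab(L + b)/(6LEI) = 631.8/EI
  at B: point load 120 at a = 7.52: Pab(L + a)/(6LEI) = 825.6/EI
  at A: triangular load, peak 20.5: 7w₀L³/(360EI) = 495.2/EI
  at B: triangular load, peak 20.5: w₀L³/(45EI) = 565.9/EI
  θ_A0 = 1127/EI,  θ_B0 = 1392/EI
Flexibility coefficients: a unit moment at one end gives L/(3EI) there and L/(6EI) at the far end, so f₁₁ = f₂₂ = 3.583/EI and f₁₂ = f₂₁ = 1.792/EI.
Compatibility — zero rotation at each built-in end:
  3.583 M_A + 1.792 M_B = 1127
  1.792 M_A + 3.583 M_B = 1392
Solving the pair gives M_A = 160.4 kN·m and M_B = 308.1 kN·m (hogging).

M_A = 160.4 kN·m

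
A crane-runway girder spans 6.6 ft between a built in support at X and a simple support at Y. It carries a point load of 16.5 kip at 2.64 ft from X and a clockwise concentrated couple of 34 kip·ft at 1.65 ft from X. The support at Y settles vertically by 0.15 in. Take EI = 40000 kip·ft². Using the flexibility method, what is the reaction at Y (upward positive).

Take the reaction at Y as the redundant and release it; the primary structure is a cantilever fixed at X.
Free-end deflection of the primary structure under the applied loading (downward +):
  point load 16.5 at a = 2.64: Pa²(3L − a)/(6EI) = 328.9/EI
  clockwise couple 34 at a = 1.65: M₀a(2L − a)/(2EI) = 324/EI
  δ_0 = 652.9/EI
Flexibility coefficient — unit upward force at Y: δ_{YY} = L³/(3EI) = 95.83/EI.
With EI = 40000 kip·ft²: δ_0 = 0.016322 ft and δ_{YY} = 0.002396 ft/kip.
Compatibility — the beam at Y must follow the support down by 0.0125 ft: δ_0 − R_Y·δ_{YY} = 0.0125, so R_Y = (0.016322 − 0.0125)/0.002396 = 1.595 kip.

R_Y = 1.595 kip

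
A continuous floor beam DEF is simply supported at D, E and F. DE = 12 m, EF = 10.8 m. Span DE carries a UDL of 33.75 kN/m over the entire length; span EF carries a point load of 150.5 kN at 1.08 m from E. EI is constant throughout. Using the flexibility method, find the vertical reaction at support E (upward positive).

Insert a hinge at E; M_E is the redundant, and each span becomes simply supported.
Discontinuity in slope at E on the released structure — sum the simple-span end rotations:
  span DE: UDL 33.75: wL³/(24EI) = 2430/EI
  span EF: point load 150.5 at a = 1.08: Pab(L + b)/(6LEI) = 500.3/EI
  relative rotation θ_0 = (2430 + 500.3)/EI = 2930/EI
A unit hogging moment at E produces rotation L₁/(3EI) + L₂/(3EI) = 7.6/EI.
Compatibility: M_E·(L₁+L₂)/(3EI) = θ_0, giving M_E = 385.6 kN·m (hogging).
Span DE, ΣM about D with M_E applied at E: R_E^{DE}·12 = 2430 + 385.6, so R_E^{DE} = 234.6 kN and R_D = 405 − 234.6 = 170.4 kN.
Span EF, ΣM about F: R_E^{EF}·10.8 = 1463 + 385.6, so R_E^{EF} = 171.2 kN and R_F = 150.5 − 171.2 = -20.65 kN.
R_E = 234.6 + 171.2 = 405.8 kN.

R_E = 405.8 kN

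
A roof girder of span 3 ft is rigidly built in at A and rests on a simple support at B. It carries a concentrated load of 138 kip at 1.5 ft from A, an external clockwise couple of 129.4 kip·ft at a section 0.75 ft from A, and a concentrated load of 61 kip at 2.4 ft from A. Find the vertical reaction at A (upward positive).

Choose R_B as the redundant. The primary structure is the cantilever fixed at A.
Free-end deflection of the primary structure under the applied loading (downward +):
  point load 138 at a = 1.5: Pa²(3L − a)/(6EI) = 388.1/EI
  clockwise couple 129.4 at a = 0.75: M₀a(2L − a)/(2EI) = 254.8/EI
  point load 61 at a = 2.4: Pa²(3L − a)/(6EI) = 386.5/EI
  δ_0 = 1029/EI
Tip deflection under a unit load at B: L³/(3EI) = 9/EI.
Compatibility at B: δ_0 − R_B·δ_{BB} = 0, so R_B = 1029/9 = 114.4 kip.
Vertical equilibrium: R_A = ΣP − R_B = 199 − 114.4 = 84.62 kip.

R_A = 84.62 kip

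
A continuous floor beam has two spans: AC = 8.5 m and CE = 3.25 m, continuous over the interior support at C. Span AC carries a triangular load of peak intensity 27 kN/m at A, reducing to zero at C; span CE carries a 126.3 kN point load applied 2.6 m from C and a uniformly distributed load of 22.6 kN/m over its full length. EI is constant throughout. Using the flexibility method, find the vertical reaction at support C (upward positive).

Insert a hinge at C; M_C is the redundant, and each span becomes simply supported.
Discontinuity in slope at C on the released structure — sum the simple-span end rotations:
  span AC: triangular load, peak 27: 7w₀L³/(360EI) = 322.4/EI
  span CE: point load 126.3 at a = 2.6: Pab(L + b)/(6LEI) = 42.69/EI
  span CE: UDL 22.6: wL³/(24EI) = 32.33/EI
  relative rotation θ_0 = (322.4 + 75.02)/EI = 397.4/EI
A unit hogging moment at C produces rotation L₁/(3EI) + L₂/(3EI) = 3.917/EI.
Compatibility: M_C·(L₁+L₂)/(3EI) = θ_0, giving M_C = 101.5 kN·m (hogging).
Span AC, ΣM about A with M_C applied at C: R_C^{AC}·8.5 = 325.1 + 101.5, so R_C^{AC} = 50.19 kN and R_A = 114.8 − 50.19 = 64.56 kN.
Span CE, ΣM about E: R_C^{CE}·3.25 = 201.5 + 101.5, so R_C^{CE} = 93.21 kN and R_E = 199.8 − 93.21 = 106.5 kN.
R_C = 50.19 + 93.21 = 143.4 kN.

R_C = 143.4 kN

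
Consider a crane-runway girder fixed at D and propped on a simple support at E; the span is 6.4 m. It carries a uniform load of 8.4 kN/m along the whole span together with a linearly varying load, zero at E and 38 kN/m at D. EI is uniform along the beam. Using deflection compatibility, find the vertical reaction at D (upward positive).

R_D = 130.9 kN

Take the reaction at E as the redundant and release it; the primary structure is a cantilever fixed at D.
Deflection at E on the released cantilever, summing each load's contribution:
  UDL 8.4: wL⁴/(8EI) = 1762/EI
  triangular load, peak 38 at the fixed end: w₀L⁴/(30EI) = 2125/EI
  δ_0 = 3887/EI
Tip deflection under a unit load at E: L³/(3EI) = 87.38/EI.
The prop prevents deflection at E: R_E = δ_0/δ_{EE} = 3887/87.38 = 44.48 kN.
Vertical equilibrium: R_D = ΣP − R_E = 175.4 − 44.48 = 130.9 kN.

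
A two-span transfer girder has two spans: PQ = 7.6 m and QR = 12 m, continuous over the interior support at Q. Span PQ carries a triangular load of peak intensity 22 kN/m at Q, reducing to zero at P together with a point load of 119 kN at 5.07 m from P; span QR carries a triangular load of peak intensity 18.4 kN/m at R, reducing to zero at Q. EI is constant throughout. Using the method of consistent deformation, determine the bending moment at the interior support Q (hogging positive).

M_Q = 192.4 kN·m

Take M_Q as the redundant. Released structure: two simple spans PQ and QR with a hinge at Q.
End slopes at the hinge Q, treating each span as simply supported:
  span PQ: triangular load, peak 22: w₀L³/(45EI) = 214.6/EI
  span PQ: point load 119 at a = 5.07: Pab(L + a)/(6LEI) = 424.1/EI
  span QR: triangular load, peak 18.4: 7w₀L³/(360EI) = 618.2/EI
  relative rotation θ_0 = (638.7 + 618.2)/EI = 1257/EI
A unit hogging moment at Q produces rotation L₁/(3EI) + L₂/(3EI) = 6.533/EI.
Slope continuity at Q: θ_0 = M_Q·6.533/EI, so M_Q = 1257/6.533 = 192.4 kN·m (hogging).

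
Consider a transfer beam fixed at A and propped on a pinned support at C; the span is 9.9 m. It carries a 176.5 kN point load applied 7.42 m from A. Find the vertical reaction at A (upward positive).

R_A = 64.93 kN

Remove the prop at C; the released (primary) structure is a cantilever built in at A.
Primary-structure tip deflection at C by superposition:
  point load 176.5 at a = 7.42: Pa²(3L − a)/(6EI) = 36084/EI
Tip deflection under a unit load at C: L³/(3EI) = 323.4/EI.
The prop prevents deflection at C: R_C = δ_0/δ_{CC} = 36084/323.4 = 111.6 kN.
Vertical equilibrium: R_A = ΣP − R_C = 176.5 − 111.6 = 64.93 kN.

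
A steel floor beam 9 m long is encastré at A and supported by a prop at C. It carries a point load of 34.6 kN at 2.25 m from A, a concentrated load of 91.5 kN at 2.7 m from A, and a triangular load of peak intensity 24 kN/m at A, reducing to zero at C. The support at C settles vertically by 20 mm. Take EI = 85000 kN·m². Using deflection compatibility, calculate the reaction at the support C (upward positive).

R_C = 28.69 kN

Remove the prop at C; the released (primary) structure is a cantilever built in at A.
Downward deflection at the released point C due to the loads:
  point load 34.6 at a = 2.25: Pa²(3L − a)/(6EI) = 722.5/EI
  point load 91.5 at a = 2.7: Pa²(3L − a)/(6EI) = 2701/EI
  triangular load, peak 24 at the fixed end: w₀L⁴/(30EI) = 5249/EI
  δ_0 = 8673/EI
Tip deflection under a unit load at C: L³/(3EI) = 243/EI.
With EI = 85000 kN·m²: δ_0 = 0.10203 m and δ_{CC} = 0.002859 m/kN.
Compatibility — the beam at C must follow the support down by 0.02 m: δ_0 − R_C·δ_{CC} = 0.02, so R_C = (0.10203 − 0.02)/0.002859 = 28.69 kN.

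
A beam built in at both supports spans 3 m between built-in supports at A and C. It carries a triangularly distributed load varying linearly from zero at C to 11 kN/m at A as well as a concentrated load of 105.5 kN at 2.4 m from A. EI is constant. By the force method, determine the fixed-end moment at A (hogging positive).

Release both end moments; the primary structure is a simply-supported span AC with redundants M_A and M_C.
End rotations of the released simple span under the applied load (×1/EI):
  at A: triangular load, peak 11: w₀L³/(45EI) = 6.6/EI
  at C: triangular load, peak 11: 7w₀L³/(360EI) = 5.775/EI
  at A: point load 105.5 at a = 2.4: Pab(L + b)/(6LEI) = 30.38/EI
  at C: point load 105.5 at a = 2.4: Pab(L + a)/(6LEI) = 45.58/EI
  θ_A0 = 36.98/EI,  θ_C0 = 51.35/EI
Flexibility coefficients: a unit moment at one end gives L/(3EI) there and L/(6EI) at the far end, so f₁₁ = f₂₂ = 1/EI and f₁₂ = f₂₁ = 0.5/EI.
Compatibility — zero rotation at each built-in end:
  1 M_A + 0.5 M_C = 36.98
  0.5 M_A + 1 M_C = 51.35
Solving the pair gives M_A = 15.08 kN·m and M_C = 43.81 kN·m (hogging).

M_A = 15.08 kN·m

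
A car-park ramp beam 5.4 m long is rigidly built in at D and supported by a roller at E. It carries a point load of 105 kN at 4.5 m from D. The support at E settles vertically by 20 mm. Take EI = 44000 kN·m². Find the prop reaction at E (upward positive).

R_E = 62.23 kN

Take the reaction at E as the redundant and release it; the primary structure is a cantilever fixed at D.
Downward deflection at the released point E due to the loads:
  point load 105 at a = 4.5: Pa²(3L − a)/(6EI) = 4146/EI
Flexibility coefficient — unit upward force at E: δ_{EE} = L³/(3EI) = 52.49/EI.
With EI = 44000 kN·m²: δ_0 = 0.094232 m and δ_{EE} = 0.001193 m/kN.
Compatibility — the beam at E must follow the support down by 0.02 m: δ_0 − R_E·δ_{EE} = 0.02, so R_E = (0.094232 − 0.02)/0.001193 = 62.23 kN.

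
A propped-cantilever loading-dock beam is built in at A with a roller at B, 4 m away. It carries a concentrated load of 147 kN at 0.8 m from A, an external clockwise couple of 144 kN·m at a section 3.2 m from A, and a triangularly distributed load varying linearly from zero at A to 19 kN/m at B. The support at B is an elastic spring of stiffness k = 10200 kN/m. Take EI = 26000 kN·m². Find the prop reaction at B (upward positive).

R_B = 72.33 kN

Remove the prop at B; the released (primary) structure is a cantilever built in at A.
Primary-structure tip deflection at B by superposition:
  point load 147 at a = 0.8: Pa²(3L − a)/(6EI) = 175.6/EI
  clockwise couple 144 at a = 3.2: M₀a(2L − a)/(2EI) = 1106/EI
  triangular load, peak 19 at the free end: 11w₀L⁴/(120EI) = 445.9/EI
  δ_0 = 1727/EI
Tip deflection under a unit load at B: L³/(3EI) = 21.33/EI.
With EI = 26000 kN·m²: δ_0 = 0.066439 m and δ_{BB} = 0.000821 m/kN.
Compatibility — the spring shortens by R_B/k under the reaction it provides: δ_0 − R_B·δ_{BB} = R_B/k. With 1/k = 0.000098 m/kN, R_B = δ_0 / (δ_{BB} + 1/k) = 0.066439 / (0.000821 + 0.000098) = 72.33 kN.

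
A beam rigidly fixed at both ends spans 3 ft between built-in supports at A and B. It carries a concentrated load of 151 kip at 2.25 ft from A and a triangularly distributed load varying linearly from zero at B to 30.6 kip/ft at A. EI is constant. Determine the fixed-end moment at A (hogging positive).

M_A = 35 kip·ft

Take the two fixed-end moments M_A, M_B as redundants; the released structure is the simple span AB.
Simple-span end rotations at A and B under the given loads:
  at A: point load 151 at a = 2.25: Pab(L + b)/(6LEI) = 53.09/EI
  at B: point load 151 at a = 2.25: Pab(L + a)/(6LEI) = 74.32/EI
  at A: triangular load, peak 30.6: w₀L³/(45EI) = 18.36/EI
  at B: triangular load, peak 30.6: 7w₀L³/(360EI) = 16.07/EI
  θ_A0 = 71.45/EI,  θ_B0 = 90.39/EI
Flexibility coefficients: a unit moment at one end gives L/(3EI) there and L/(6EI) at the far end, so f₁₁ = f₂₂ = 1/EI and f₁₂ = f₂₁ = 0.5/EI.
Compatibility — zero rotation at each built-in end:
  1 M_A + 0.5 M_B = 71.45
  0.5 M_A + 1 M_B = 90.39
Solving the pair gives M_A = 35 kip·ft and M_B = 72.88 kip·ft (hogging).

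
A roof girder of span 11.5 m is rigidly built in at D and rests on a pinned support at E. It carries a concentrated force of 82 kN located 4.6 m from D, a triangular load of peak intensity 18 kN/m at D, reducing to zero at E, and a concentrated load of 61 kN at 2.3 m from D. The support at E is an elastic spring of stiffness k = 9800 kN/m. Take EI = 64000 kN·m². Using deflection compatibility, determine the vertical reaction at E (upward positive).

R_E = 40.65 kN

Choose R_E as the redundant. The primary structure is the cantilever fixed at D.
Deflection at E on the released cantilever, summing each load's contribution:
  point load 82 at a = 4.6: Pa²(3L − a)/(6EI) = 8647/EI
  triangular load, peak 18 at the fixed end: w₀L⁴/(30EI) = 10494/EI
  point load 61 at a = 2.3: Pa²(3L − a)/(6EI) = 1732/EI
  δ_0 = 20872/EI
Flexibility coefficient — unit upward force at E: δ_{EE} = L³/(3EI) = 507/EI.
With EI = 64000 kN·m²: δ_0 = 0.32613 m and δ_{EE} = 0.007921 m/kN.
Compatibility — the spring shortens by R_E/k under the reaction it provides: δ_0 − R_E·δ_{EE} = R_E/k. With 1/k = 0.000102 m/kN, R_E = δ_0 / (δ_{EE} + 1/k) = 0.32613 / (0.007921 + 0.000102) = 40.65 kN.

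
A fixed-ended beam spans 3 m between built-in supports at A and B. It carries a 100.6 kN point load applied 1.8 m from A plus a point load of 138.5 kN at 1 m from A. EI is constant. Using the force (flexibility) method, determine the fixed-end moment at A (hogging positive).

Take the two fixed-end moments M_A, M_B as redundants; the released structure is the simple span AB.
Simple-span end rotations at A and B under the given loads:
  at A: point load 100.6 at a = 1.8: Pab(L + b)/(6LEI) = 50.7/EI
  at B: point load 100.6 at a = 1.8: Pab(L + a)/(6LEI) = 57.95/EI
  at A: point load 138.5 at a = 1: Pab(L + b)/(6LEI) = 76.94/EI
  at B: point load 138.5 at a = 1: Pab(L + a)/(6LEI) = 61.56/EI
  θ_A0 = 127.6/EI,  θ_B0 = 119.5/EI
Flexibility coefficients: a unit moment at one end gives L/(3EI) there and L/(6EI) at the far end, so f₁₁ = f₂₂ = 1/EI and f₁₂ = f₂₁ = 0.5/EI.
Compatibility — zero rotation at each built-in end:
  1 M_A + 0.5 M_B = 127.6
  0.5 M_A + 1 M_B = 119.5
Solving the pair gives M_A = 90.53 kN·m and M_B = 74.24 kN·m (hogging).

M_A = 90.53 kN·m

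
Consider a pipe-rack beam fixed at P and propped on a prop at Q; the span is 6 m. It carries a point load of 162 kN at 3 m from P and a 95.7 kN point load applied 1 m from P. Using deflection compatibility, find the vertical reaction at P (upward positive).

R_P = 203.3 kN

Choose R_Q as the redundant. The primary structure is the cantilever fixed at P.
Downward deflection at the released point Q due to the loads:
  point load 162 at a = 3: Pa²(3L − a)/(6EI) = 3645/EI
  point load 95.7 at a = 1: Pa²(3L − a)/(6EI) = 271.1/EI
  δ_0 = 3916/EI
Flexibility coefficient — unit upward force at Q: δ_{QQ} = L³/(3EI) = 72/EI.
The prop prevents deflection at Q: R_Q = δ_0/δ_{QQ} = 3916/72 = 54.39 kN.
Vertical equilibrium: R_P = ΣP − R_Q = 257.7 − 54.39 = 203.3 kN.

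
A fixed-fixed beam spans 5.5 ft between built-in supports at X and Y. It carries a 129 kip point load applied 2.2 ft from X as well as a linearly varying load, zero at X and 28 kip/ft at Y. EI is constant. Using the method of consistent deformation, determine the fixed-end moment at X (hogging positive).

M_X = 130.4 kip·ft

Release both end moments; the primary structure is a simply-supported span XY with redundants M_X and M_Y.
End rotations of the released simple span under the applied load (×1/EI):
  at X: point load 129 at a = 2.2: Pab(L + b)/(6LEI) = 249.7/EI
  at Y: point load 129 at a = 2.2: Pab(L + a)/(6LEI) = 218.5/EI
  at X: triangular load, peak 28: 7w₀L³/(360EI) = 90.58/EI
  at Y: triangular load, peak 28: w₀L³/(45EI) = 103.5/EI
  θ_X0 = 340.3/EI,  θ_Y0 = 322/EI
Flexibility coefficients: a unit moment at one end gives L/(3EI) there and L/(6EI) at the far end, so f₁₁ = f₂₂ = 1.833/EI and f₁₂ = f₂₁ = 0.9167/EI.
Compatibility — zero rotation at each built-in end:
  1.833 M_X + 0.9167 M_Y = 340.3
  0.9167 M_X + 1.833 M_Y = 322
Solving the pair gives M_X = 130.4 kip·ft and M_Y = 110.5 kip·ft (hogging).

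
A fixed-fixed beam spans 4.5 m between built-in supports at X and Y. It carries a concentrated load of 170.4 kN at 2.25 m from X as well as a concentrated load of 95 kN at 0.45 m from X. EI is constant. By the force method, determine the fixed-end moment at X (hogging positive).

Take the two fixed-end moments M_X, M_Y as redundants; the released structure is the simple span XY.
Simple-span end rotations at X and Y under the given loads:
  at X: point load 170.4 at a = 2.25: Pab(L + b)/(6LEI) = 215.7/EI
  at Y: point load 170.4 at a = 2.25: Pab(L + a)/(6LEI) = 215.7/EI
  at X: point load 95 at a = 0.45: Pab(L + b)/(6LEI) = 54.83/EI
  at Y: point load 95 at a = 0.45: Pab(L + a)/(6LEI) = 31.74/EI
  θ_X0 = 270.5/EI,  θ_Y0 = 247.4/EI
Flexibility coefficients: a unit moment at one end gives L/(3EI) there and L/(6EI) at the far end, so f₁₁ = f₂₂ = 1.5/EI and f₁₂ = f₂₁ = 0.75/EI.
Compatibility — zero rotation at each built-in end:
  1.5 M_X + 0.75 M_Y = 270.5
  0.75 M_X + 1.5 M_Y = 247.4
Solving the pair gives M_X = 130.5 kN·m and M_Y = 99.7 kN·m (hogging).

M_X = 130.5 kN·m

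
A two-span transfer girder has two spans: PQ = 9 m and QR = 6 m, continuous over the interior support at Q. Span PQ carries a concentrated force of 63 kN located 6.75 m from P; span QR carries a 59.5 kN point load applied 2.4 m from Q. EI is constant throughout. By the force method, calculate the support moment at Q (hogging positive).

Take M_Q as the redundant. Released structure: two simple spans PQ and QR with a hinge at Q.
End slopes at the hinge Q, treating each span as simply supported:
  span PQ: point load 63 at a = 6.75: Pab(L + a)/(6LEI) = 279.1/EI
  span QR: point load 59.5 at a = 2.4: Pab(L + b)/(6LEI) = 137.1/EI
  relative rotation θ_0 = (279.1 + 137.1)/EI = 416.2/EI
A unit hogging moment at Q produces rotation L₁/(3EI) + L₂/(3EI) = 5/EI.
Slope continuity at Q: θ_0 = M_Q·5/EI, so M_Q = 416.2/5 = 83.23 kN·m (hogging).

M_Q = 83.23 kN·m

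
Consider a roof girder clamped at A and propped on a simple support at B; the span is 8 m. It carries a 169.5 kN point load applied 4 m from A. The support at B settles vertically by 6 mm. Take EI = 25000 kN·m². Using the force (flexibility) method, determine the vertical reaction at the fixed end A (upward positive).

Release the roller at B. Primary structure: cantilever fixed at A.
Primary-structure tip deflection at B by superposition:
  point load 169.5 at a = 4: Pa²(3L − a)/(6EI) = 9040/EI
Flexibility coefficient — unit upward force at B: δ_{BB} = L³/(3EI) = 170.7/EI.
With EI = 25000 kN·m²: δ_0 = 0.3616 m and δ_{BB} = 0.006827 m/kN.
Compatibility — the beam at B must follow the support down by 0.006 m: δ_0 − R_B·δ_{BB} = 0.006, so R_B = (0.3616 − 0.006)/0.006827 = 52.09 kN.
Vertical equilibrium: R_A = ΣP − R_B = 169.5 − 52.09 = 117.4 kN.

R_A = 117.4 kN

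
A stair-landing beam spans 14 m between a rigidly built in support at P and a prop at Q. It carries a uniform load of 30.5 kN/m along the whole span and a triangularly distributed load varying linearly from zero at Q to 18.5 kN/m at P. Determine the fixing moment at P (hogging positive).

Remove the prop at Q; the released (primary) structure is a cantilever built in at P.
Deflection at Q on the released cantilever, summing each load's contribution:
  UDL 30.5: wL⁴/(8EI) = 146461/EI
  triangular load, peak 18.5 at the fixed end: w₀L⁴/(30EI) = 23690/EI
  δ_0 = 170151/EI
Flexibility coefficient — unit upward force at Q: δ_{QQ} = L³/(3EI) = 914.7/EI.
Compatibility at Q: δ_0 − R_Q·δ_{QQ} = 0, so R_Q = 170151/914.7 = 186 kN.
Moment equilibrium about P: M_P = Σ(load moments about P) − R_Q·L = 3593 − 186×14 = 989 kN·m.

M_P = 989 kN·m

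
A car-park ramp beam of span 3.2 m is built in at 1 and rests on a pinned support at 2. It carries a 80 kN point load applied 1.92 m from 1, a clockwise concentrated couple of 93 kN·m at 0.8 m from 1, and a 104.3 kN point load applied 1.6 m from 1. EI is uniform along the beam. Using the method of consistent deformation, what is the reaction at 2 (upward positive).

R_2 = 86.23 kN

Take the reaction at 2 as the redundant and release it; the primary structure is a cantilever fixed at 1.
Downward deflection at the released point 2 due to the loads:
  point load 80 at a = 1.92: Pa²(3L − a)/(6EI) = 377.5/EI
  clockwise couple 93 at a = 0.8: M₀a(2L − a)/(2EI) = 208.3/EI
  point load 104.3 at a = 1.6: Pa²(3L − a)/(6EI) = 356/EI
  δ_0 = 941.8/EI
Flexibility coefficient — unit upward force at 2: δ_{22} = L³/(3EI) = 10.92/EI.
Compatibility at 2: δ_0 − R_2·δ_{22} = 0, so R_2 = 941.8/10.92 = 86.23 kN.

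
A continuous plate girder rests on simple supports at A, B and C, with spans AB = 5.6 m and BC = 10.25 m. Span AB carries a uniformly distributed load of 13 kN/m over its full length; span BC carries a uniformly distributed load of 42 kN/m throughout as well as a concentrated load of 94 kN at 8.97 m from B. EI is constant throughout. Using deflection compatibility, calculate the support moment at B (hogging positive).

Take M_B as the redundant. Released structure: two simple spans AB and BC with a hinge at B.
End slopes at the hinge B, treating each span as simply supported:
  span AB: UDL 13: wL³/(24EI) = 95.13/EI
  span BC: UDL 42: wL³/(24EI) = 1885/EI
  span BC: point load 94 at a = 8.97: Pab(L + b)/(6LEI) = 202.3/EI
  relative rotation θ_0 = (95.13 + 2087)/EI = 2182/EI
A unit hogging moment at B produces rotation L₁/(3EI) + L₂/(3EI) = 5.283/EI.
Compatibility: M_B·(L₁+L₂)/(3EI) = θ_0, giving M_B = 413 kN·m (hogging).

M_B = 413 kN·m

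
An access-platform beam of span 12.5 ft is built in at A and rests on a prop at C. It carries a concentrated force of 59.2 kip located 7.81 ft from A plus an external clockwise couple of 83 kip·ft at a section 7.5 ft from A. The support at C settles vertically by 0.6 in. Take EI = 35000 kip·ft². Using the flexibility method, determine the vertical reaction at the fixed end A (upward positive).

Remove the prop at C; the released (primary) structure is a cantilever built in at A.
Downward deflection at the released point C due to the loads:
  point load 59.2 at a = 7.81: Pa²(3L − a)/(6EI) = 17868/EI
  clockwise couple 83 at a = 7.5: M₀a(2L − a)/(2EI) = 5447/EI
  δ_0 = 23315/EI
Flexibility coefficient — unit upward force at C: δ_{CC} = L³/(3EI) = 651/EI.
With EI = 35000 kip·ft²: δ_0 = 0.66615 ft and δ_{CC} = 0.018601 ft/kip.
Compatibility — the beam at C must follow the support down by 0.05 ft: δ_0 − R_C·δ_{CC} = 0.05, so R_C = (0.66615 − 0.05)/0.018601 = 33.12 kip.
Vertical equilibrium: R_A = ΣP − R_C = 59.2 − 33.12 = 26.08 kip.

R_A = 26.08 kip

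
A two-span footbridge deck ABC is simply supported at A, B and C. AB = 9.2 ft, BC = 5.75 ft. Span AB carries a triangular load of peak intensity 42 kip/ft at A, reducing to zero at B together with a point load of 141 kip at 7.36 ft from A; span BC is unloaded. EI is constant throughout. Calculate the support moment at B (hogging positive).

M_B = 242.6 kip·ft

Insert a hinge at B; M_B is the redundant, and each span becomes simply supported.
Discontinuity in slope at B on the released structure — sum the simple-span end rotations:
  span AB: triangular load, peak 42: 7w₀L³/(360EI) = 635.9/EI
  span AB: point load 141 at a = 7.36: Pab(L + a)/(6LEI) = 572.8/EI
  relative rotation θ_0 = (1209 + 0)/EI = 1209/EI
A unit hogging moment at B produces rotation L₁/(3EI) + L₂/(3EI) = 4.983/EI.
Slope continuity at B: θ_0 = M_B·4.983/EI, so M_B = 1209/4.983 = 242.6 kip·ft (hogging).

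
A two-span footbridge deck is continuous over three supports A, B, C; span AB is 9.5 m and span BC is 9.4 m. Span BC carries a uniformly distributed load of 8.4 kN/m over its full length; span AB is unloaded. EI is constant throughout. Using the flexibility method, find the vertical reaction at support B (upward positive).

Take M_B as the redundant. Released structure: two simple spans AB and BC with a hinge at B.
End slopes at the hinge B, treating each span as simply supported:
  span BC: UDL 8.4: wL³/(24EI) = 290.7/EI
  relative rotation θ_0 = (0 + 290.7)/EI = 290.7/EI
A unit hogging moment at B produces rotation L₁/(3EI) + L₂/(3EI) = 6.3/EI.
Slope continuity at B: θ_0 = M_B·6.3/EI, so M_B = 290.7/6.3 = 46.14 kN·m (hogging).
Span AB, ΣM about A with M_B applied at B: R_B^{AB}·9.5 = 0 + 46.14, so R_B^{AB} = 4.857 kN and R_A = 0 − 4.857 = -4.857 kN.
Span BC, ΣM about C: R_B^{BC}·9.4 = 371.1 + 46.14, so R_B^{BC} = 44.39 kN and R_C = 78.96 − 44.39 = 34.57 kN.
R_B = 4.857 + 44.39 = 49.25 kN.

R_B = 49.25 kN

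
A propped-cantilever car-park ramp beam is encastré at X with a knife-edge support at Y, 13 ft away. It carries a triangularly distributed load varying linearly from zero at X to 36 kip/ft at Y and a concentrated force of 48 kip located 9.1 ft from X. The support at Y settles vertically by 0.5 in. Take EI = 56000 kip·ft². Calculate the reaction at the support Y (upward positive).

Take the reaction at Y as the redundant and release it; the primary structure is a cantilever fixed at X.
Free-end deflection of the primary structure under the applied loading (downward +):
  triangular load, peak 36 at the free end: 11w₀L⁴/(120EI) = 94251/EI
  point load 48 at a = 9.1: Pa²(3L − a)/(6EI) = 19808/EI
  δ_0 = 114059/EI
Flexibility coefficient — unit upward force at Y: δ_{YY} = L³/(3EI) = 732.3/EI.
With EI = 56000 kip·ft²: δ_0 = 2.0368 ft and δ_{YY} = 0.013077 ft/kip.
Compatibility — the beam at Y must follow the support down by 0.04167 ft: δ_0 − R_Y·δ_{YY} = 0.04167, so R_Y = (2.0368 − 0.04167)/0.013077 = 152.6 kip.

R_Y = 152.6 kip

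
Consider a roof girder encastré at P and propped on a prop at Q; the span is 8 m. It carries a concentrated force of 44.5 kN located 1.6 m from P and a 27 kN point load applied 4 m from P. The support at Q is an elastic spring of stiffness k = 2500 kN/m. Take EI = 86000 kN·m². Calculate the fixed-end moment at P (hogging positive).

Release the roller at Q. Primary structure: cantilever fixed at P.
Deflection at Q on the released cantilever, summing each load's contribution:
  point load 44.5 at a = 1.6: Pa²(3L − a)/(6EI) = 425.3/EI
  point load 27 at a = 4: Pa²(3L − a)/(6EI) = 1440/EI
  δ_0 = 1865/EI
Flexibility coefficient — unit upward force at Q: δ_{QQ} = L³/(3EI) = 170.7/EI.
With EI = 86000 kN·m²: δ_0 = 0.02169 m and δ_{QQ} = 0.001984 m/kN.
Compatibility — the spring shortens by R_Q/k under the reaction it provides: δ_0 − R_Q·δ_{QQ} = R_Q/k. With 1/k = 0.0004 m/kN, R_Q = δ_0 / (δ_{QQ} + 1/k) = 0.02169 / (0.001984 + 0.0004) = 9.096 kN.
Moment equilibrium about P: M_P = Σ(load moments about P) − R_Q·L = 179.2 − 9.096×8 = 106.4 kN·m.

M_P = 106.4 kN·m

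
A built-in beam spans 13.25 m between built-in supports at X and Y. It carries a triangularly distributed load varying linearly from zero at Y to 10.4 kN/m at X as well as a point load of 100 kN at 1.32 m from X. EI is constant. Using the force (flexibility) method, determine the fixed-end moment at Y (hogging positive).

M_Y = 72.7 kN·m

Release both end moments; the primary structure is a simply-supported span XY with redundants M_X and M_Y.
On the primary (simply-supported) span, the end slopes from the loading are:
  at X: triangular load, peak 10.4: w₀L³/(45EI) = 537.6/EI
  at Y: triangular load, peak 10.4: 7w₀L³/(360EI) = 470.4/EI
  at X: point load 100 at a = 1.32: Pab(L + b)/(6LEI) = 498.8/EI
  at Y: point load 100 at a = 1.32: Pab(L + a)/(6LEI) = 288.6/EI
  θ_X0 = 1036/EI,  θ_Y0 = 759/EI
Flexibility coefficients: a unit moment at one end gives L/(3EI) there and L/(6EI) at the far end, so f₁₁ = f₂₂ = 4.417/EI and f₁₂ = f₂₁ = 2.208/EI.
Compatibility — zero rotation at each built-in end:
  4.417 M_X + 2.208 M_Y = 1036
  2.208 M_X + 4.417 M_Y = 759
Solving the pair gives M_X = 198.3 kN·m and M_Y = 72.7 kN·m (hogging).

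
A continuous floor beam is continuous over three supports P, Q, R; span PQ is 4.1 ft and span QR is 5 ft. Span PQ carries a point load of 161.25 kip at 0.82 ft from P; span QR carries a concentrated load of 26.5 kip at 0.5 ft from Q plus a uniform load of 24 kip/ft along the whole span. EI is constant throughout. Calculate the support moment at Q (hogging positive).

M_Q = 76.03 kip·ft

Release continuity at Q by inserting a hinge; the redundant is the internal moment M_Q. The primary structure is two simply-supported spans PQ and QR.
End slopes at the hinge Q, treating each span as simply supported:
  span PQ: point load 161.25 at a = 0.82: Pab(L + a)/(6LEI) = 86.74/EI
  span QR: point load 26.5 at a = 0.5: Pab(L + b)/(6LEI) = 18.88/EI
  span QR: UDL 24: wL³/(24EI) = 125/EI
  relative rotation θ_0 = (86.74 + 143.9)/EI = 230.6/EI
A unit hogging moment at Q produces rotation L₁/(3EI) + L₂/(3EI) = 3.033/EI.
Compatibility: M_Q·(L₁+L₂)/(3EI) = θ_0, giving M_Q = 76.03 kip·ft (hogging).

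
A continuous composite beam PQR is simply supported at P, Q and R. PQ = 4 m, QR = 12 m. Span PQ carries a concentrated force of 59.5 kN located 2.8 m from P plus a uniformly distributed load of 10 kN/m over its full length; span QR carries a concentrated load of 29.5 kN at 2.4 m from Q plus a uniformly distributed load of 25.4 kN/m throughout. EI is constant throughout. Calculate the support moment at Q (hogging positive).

M_Q = 396.8 kN·m

Insert a hinge at Q; M_Q is the redundant, and each span becomes simply supported.
Discontinuity in slope at Q on the released structure — sum the simple-span end rotations:
  span PQ: point load 59.5 at a = 2.8: Pab(L + a)/(6LEI) = 56.64/EI
  span PQ: UDL 10: wL³/(24EI) = 26.67/EI
  span QR: point load 29.5 at a = 2.4: Pab(L + b)/(6LEI) = 203.9/EI
  span QR: UDL 25.4: wL³/(24EI) = 1829/EI
  relative rotation θ_0 = (83.31 + 2033)/EI = 2116/EI
A unit hogging moment at Q produces rotation L₁/(3EI) + L₂/(3EI) = 5.333/EI.
Slope continuity at Q: θ_0 = M_Q·5.333/EI, so M_Q = 2116/5.333 = 396.8 kN·m (hogging).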